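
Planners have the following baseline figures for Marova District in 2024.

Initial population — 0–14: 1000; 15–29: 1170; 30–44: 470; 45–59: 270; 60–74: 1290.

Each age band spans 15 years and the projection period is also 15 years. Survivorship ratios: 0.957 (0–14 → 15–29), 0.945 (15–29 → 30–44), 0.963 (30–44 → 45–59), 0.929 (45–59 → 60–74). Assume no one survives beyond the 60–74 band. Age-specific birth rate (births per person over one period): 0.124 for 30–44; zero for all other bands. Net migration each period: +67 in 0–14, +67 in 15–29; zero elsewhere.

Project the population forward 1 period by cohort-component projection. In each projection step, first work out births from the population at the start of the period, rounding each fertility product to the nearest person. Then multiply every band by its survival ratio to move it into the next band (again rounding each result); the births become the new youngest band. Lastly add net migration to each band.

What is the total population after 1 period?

2959

Call the groups 1 to 5, youngest first.
Period 1.
Births: 470 × 0.124 = 58
Group 2: 1000 × 0.957 = 957
Group 3: 1170 × 0.945 = 1106
Group 4: 470 × 0.963 = 453
Group 5: 270 × 0.929 = 251
Net migration: Group 1 + 67 → 125; Group 2 + 67 → 1024
→ [125, 1024, 1106, 453, 251]
Total after period 1: 125 + 1024 + 1106 + 453 + 251 = 2959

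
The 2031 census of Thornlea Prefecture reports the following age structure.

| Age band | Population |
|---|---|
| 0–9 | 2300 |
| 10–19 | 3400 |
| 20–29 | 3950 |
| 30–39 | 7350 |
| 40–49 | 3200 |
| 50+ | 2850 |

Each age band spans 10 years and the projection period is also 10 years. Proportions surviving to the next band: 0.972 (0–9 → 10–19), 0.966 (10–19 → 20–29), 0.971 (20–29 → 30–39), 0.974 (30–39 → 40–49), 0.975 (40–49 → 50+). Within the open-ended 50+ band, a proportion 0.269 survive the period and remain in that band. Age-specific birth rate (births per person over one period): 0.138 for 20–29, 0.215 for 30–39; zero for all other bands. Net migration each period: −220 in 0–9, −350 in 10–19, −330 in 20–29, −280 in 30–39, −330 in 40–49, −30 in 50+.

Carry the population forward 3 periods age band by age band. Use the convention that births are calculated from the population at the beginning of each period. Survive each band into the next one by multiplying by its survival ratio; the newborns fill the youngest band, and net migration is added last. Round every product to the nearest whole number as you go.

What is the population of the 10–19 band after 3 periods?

Period 1:
Births: 3950 * 0.138 = 545 ; 7350 * 0.215 = 1580 — total 2125
10–19: 2300 * 0.972 = 2236
20–29: 3400 * 0.966 = 3284
30–39: 3950 * 0.971 = 3835
40–49: 7350 * 0.974 = 7159
50+: 3200 * 0.975 + 2850 * 0.269 = 3120 + 767 = 3887
Net migration: 0–9 − 220 → 1905; 10–19 − 350 → 1886; 20–29 − 330 → 2954; 30–39 − 280 → 3555; 40–49 − 330 → 6829; 50+ − 30 → 3857
End of period: [1905, 1886, 2954, 3555, 6829, 3857]
Period 2:
Births: 2954 * 0.138 = 408 ; 3555 * 0.215 = 764 — total 1172
10–19: 1905 * 0.972 = 1852
20–29: 1886 * 0.966 = 1822
30–39: 2954 * 0.971 = 2868
40–49: 3555 * 0.974 = 3463
50+: 6829 * 0.975 + 3857 * 0.269 = 6658 + 1038 = 7696
Net migration: 0–9 − 220 → 952; 10–19 − 350 → 1502; 20–29 − 330 → 1492; 30–39 − 280 → 2588; 40–49 − 330 → 3133; 50+ − 30 → 7666
End of period: [952, 1502, 1492, 2588, 3133, 7666]
Period 3:
Births: 1492 * 0.138 = 206 ; 2588 * 0.215 = 556 — total 762
10–19: 952 * 0.972 = 925
20–29: 1502 * 0.966 = 1451
30–39: 1492 * 0.971 = 1449
40–49: 2588 * 0.974 = 2521
50+: 3133 * 0.975 + 7666 * 0.269 = 3055 + 2062 = 5117
Net migration: 0–9 − 220 → 542; 10–19 − 350 → 575; 20–29 − 330 → 1121; 30–39 − 280 → 1169; 40–49 − 330 → 2191; 50+ − 30 → 5087
End of period: [542, 575, 1121, 1169, 2191, 5087]

575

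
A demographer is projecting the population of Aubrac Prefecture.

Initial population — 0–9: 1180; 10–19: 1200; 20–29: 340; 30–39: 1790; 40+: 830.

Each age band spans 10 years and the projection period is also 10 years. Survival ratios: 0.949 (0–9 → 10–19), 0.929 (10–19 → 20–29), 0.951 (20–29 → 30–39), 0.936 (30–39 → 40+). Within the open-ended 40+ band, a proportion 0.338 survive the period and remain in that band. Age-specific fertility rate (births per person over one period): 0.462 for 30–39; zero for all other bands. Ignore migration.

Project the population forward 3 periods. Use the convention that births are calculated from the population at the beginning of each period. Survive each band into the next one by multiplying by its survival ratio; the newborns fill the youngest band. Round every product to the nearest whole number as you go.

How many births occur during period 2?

[period 1]
Births: 1790 * 0.462 = 827
10–19: 1180 * 0.949 = 1120
20–29: 1200 * 0.929 = 1115
30–39: 340 * 0.951 = 323
40+: 1790 * 0.936 + 830 * 0.338 = 1675 + 281 = 1956
End of period: [827, 1120, 1115, 323, 1956]
[period 2]
Births: 323 * 0.462 = 149
10–19: 827 * 0.949 = 785
20–29: 1120 * 0.929 = 1040
30–39: 1115 * 0.951 = 1060
40+: 323 * 0.936 + 1956 * 0.338 = 302 + 661 = 963
End of period: [149, 785, 1040, 1060, 963]

149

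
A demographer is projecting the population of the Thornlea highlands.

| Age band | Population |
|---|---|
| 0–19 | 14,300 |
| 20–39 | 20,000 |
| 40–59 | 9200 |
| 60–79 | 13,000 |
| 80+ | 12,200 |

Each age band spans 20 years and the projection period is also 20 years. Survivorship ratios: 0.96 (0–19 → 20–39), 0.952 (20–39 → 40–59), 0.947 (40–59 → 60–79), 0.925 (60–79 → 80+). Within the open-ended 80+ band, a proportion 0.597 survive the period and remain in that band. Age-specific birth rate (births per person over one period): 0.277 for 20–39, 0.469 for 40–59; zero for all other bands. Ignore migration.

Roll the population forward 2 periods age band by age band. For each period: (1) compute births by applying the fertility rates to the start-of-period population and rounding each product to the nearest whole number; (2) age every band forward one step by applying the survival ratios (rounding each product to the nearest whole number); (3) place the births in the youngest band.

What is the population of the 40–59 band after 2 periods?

(Bands numbered youngest = 1 to oldest = 5.)
After projecting period 1:
Births: 20000 * 0.277 = 5540  |  9200 * 0.469 = 4315 → total 9855
Band 2: 14300 * 0.96 = 13728
Band 3: 20000 * 0.952 = 19040
Band 4: 9200 * 0.947 = 8712
Band 5: 13000 * 0.925 + 12200 * 0.597 = 12025 + 7283 = 19308
End of period: [9855, 13728, 19040, 8712, 19308]
After projecting period 2:
Births: 13728 * 0.277 = 3803  |  19040 * 0.469 = 8930 → total 12733
Band 2: 9855 * 0.96 = 9461
Band 3: 13728 * 0.952 = 13069
Band 4: 19040 * 0.947 = 18031
Band 5: 8712 * 0.925 + 19308 * 0.597 = 8059 + 11527 = 19586
End of period: [12733, 9461, 13069, 18031, 19586]

13069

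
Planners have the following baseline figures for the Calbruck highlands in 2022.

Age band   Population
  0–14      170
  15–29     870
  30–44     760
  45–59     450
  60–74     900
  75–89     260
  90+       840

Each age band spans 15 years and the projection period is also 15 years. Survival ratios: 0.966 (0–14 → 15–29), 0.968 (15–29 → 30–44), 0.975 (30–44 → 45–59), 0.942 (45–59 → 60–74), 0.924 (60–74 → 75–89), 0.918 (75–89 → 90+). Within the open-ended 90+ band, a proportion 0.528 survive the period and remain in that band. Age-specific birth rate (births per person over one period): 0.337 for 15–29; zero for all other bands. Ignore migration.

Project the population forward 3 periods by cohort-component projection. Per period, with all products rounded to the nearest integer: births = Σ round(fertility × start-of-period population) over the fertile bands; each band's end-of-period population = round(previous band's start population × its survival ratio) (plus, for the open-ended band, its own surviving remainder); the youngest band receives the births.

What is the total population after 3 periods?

Call the bands 1 to 7, youngest first.
Period 1.
Births: 870 × 0.337 = 293
Band 2: 170 × 0.966 = 164
Band 3: 870 × 0.968 = 842
Band 4: 760 × 0.975 = 741
Band 5: 450 × 0.942 = 424
Band 6: 900 × 0.924 = 832
Band 7: 260 × 0.918 + 840 × 0.528 = 239 + 444 = 683
→ [293, 164, 842, 741, 424, 832, 683]
Period 2.
Births: 164 × 0.337 = 55
Band 2: 293 × 0.966 = 283
Band 3: 164 × 0.968 = 159
Band 4: 842 × 0.975 = 821
Band 5: 741 × 0.942 = 698
Band 6: 424 × 0.924 = 392
Band 7: 832 × 0.918 + 683 × 0.528 = 764 + 361 = 1125
→ [55, 283, 159, 821, 698, 392, 1125]
Period 3.
Births: 283 × 0.337 = 95
Band 2: 55 × 0.966 = 53
Band 3: 283 × 0.968 = 274
Band 4: 159 × 0.975 = 155
Band 5: 821 × 0.942 = 773
Band 6: 698 × 0.924 = 645
Band 7: 392 × 0.918 + 1125 × 0.528 = 360 + 594 = 954
→ [95, 53, 274, 155, 773, 645, 954]
Total after period 3: 95 + 53 + 274 + 155 + 773 + 645 + 954 = 2949

2949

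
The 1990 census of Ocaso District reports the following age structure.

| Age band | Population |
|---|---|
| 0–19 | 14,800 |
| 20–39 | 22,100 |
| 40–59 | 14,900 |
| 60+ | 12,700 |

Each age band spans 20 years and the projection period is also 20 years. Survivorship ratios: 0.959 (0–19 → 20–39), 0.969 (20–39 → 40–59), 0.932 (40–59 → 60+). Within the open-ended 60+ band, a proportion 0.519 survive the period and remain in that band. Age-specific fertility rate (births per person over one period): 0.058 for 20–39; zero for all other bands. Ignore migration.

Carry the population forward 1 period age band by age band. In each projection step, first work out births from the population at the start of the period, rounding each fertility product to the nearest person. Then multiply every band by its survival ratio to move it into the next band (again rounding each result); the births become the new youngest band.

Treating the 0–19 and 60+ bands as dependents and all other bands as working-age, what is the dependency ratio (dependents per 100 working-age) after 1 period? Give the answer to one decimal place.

After projecting period 1:
Births: 22100 × 0.058 = 1282
20–39: 14800 × 0.959 = 14193
40–59: 22100 × 0.969 = 21415
60+: 14900 × 0.932 + 12700 × 0.519 = 13887 + 6591 = 20478
Giving 1282 / 14193 / 21415 / 20478.
Dependents (band 0–19 + band 60+) = 1282 + 20478 = 21760; working-age = 35608; ratio = 21760/35608 × 100 = 61.1

61.1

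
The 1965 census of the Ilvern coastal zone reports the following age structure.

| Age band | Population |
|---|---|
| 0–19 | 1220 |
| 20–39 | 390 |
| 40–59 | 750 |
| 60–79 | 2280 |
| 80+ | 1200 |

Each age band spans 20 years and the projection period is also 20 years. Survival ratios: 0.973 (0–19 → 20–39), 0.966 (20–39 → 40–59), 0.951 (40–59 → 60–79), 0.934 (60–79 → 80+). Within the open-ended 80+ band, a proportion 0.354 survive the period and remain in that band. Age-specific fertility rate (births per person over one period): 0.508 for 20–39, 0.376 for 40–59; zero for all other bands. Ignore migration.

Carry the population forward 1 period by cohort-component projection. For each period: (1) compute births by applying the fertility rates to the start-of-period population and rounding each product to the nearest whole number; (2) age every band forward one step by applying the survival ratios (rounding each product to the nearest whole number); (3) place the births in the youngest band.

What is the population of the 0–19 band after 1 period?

— Period 1 —
Births: 390 × 0.508 = 198, 750 × 0.376 = 282 → total 480
20–39: 1220 × 0.973 = 1187
40–59: 390 × 0.966 = 377
60–79: 750 × 0.951 = 713
80+: 2280 × 0.934 + 1200 × 0.354 = 2130 + 425 = 2555
Population now: 0–19=480, 20–39=1187, 40–59=377, 60–79=713, 80+=2555

480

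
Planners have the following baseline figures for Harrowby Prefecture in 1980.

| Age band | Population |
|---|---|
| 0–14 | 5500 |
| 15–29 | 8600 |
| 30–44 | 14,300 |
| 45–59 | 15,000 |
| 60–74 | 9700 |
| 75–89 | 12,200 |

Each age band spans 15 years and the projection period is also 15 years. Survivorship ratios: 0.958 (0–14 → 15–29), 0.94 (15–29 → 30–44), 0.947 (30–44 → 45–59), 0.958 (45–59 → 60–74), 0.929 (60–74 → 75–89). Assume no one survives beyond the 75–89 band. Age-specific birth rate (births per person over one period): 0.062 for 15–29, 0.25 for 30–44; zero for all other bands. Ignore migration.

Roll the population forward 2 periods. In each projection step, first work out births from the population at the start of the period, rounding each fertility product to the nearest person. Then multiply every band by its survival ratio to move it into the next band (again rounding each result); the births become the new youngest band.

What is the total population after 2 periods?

[period 1]
Births: 8600 * 0.062 = 533, 14300 * 0.25 = 3575 ⇒ total 4108
15–29: 5500 * 0.958 = 5269
30–44: 8600 * 0.94 = 8084
45–59: 14300 * 0.947 = 13542
60–74: 15000 * 0.958 = 14370
75–89: 9700 * 0.929 = 9011
Population now: 0–14=4108, 15–29=5269, 30–44=8084, 45–59=13542, 60–74=14370, 75–89=9011
[period 2]
Births: 5269 * 0.062 = 327, 8084 * 0.25 = 2021 ⇒ total 2348
15–29: 4108 * 0.958 = 3935
30–44: 5269 * 0.94 = 4953
45–59: 8084 * 0.947 = 7656
60–74: 13542 * 0.958 = 12973
75–89: 14370 * 0.929 = 13350
Population now: 0–14=2348, 15–29=3935, 30–44=4953, 45–59=7656, 60–74=12973, 75–89=13350
Total after period 2: 2348 + 3935 + 4953 + 7656 + 12973 + 13350 = 45215

45215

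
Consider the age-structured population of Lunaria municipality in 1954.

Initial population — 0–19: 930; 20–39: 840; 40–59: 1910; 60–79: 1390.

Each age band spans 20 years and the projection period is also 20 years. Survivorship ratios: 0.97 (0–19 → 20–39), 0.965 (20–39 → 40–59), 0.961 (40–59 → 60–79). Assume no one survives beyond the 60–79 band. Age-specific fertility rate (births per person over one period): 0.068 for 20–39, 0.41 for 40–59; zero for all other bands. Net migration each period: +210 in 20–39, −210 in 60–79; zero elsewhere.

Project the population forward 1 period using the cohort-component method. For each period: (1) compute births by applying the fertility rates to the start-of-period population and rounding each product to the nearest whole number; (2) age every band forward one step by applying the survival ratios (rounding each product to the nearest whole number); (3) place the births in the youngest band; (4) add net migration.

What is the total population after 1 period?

(Bands numbered youngest = 1 to oldest = 4.)
After projecting period 1:
Births: 840 × 0.068 = 57 ; 1910 × 0.41 = 783 → total 840
Band 2: 930 × 0.97 = 902
Band 3: 840 × 0.965 = 811
Band 4: 1910 × 0.961 = 1836
Net migration: Band 2 + 210 → 1112; Band 4 − 210 → 1626
→ [840, 1112, 811, 1626]
Total after period 1: 840 + 1112 + 811 + 1626 = 4389

4389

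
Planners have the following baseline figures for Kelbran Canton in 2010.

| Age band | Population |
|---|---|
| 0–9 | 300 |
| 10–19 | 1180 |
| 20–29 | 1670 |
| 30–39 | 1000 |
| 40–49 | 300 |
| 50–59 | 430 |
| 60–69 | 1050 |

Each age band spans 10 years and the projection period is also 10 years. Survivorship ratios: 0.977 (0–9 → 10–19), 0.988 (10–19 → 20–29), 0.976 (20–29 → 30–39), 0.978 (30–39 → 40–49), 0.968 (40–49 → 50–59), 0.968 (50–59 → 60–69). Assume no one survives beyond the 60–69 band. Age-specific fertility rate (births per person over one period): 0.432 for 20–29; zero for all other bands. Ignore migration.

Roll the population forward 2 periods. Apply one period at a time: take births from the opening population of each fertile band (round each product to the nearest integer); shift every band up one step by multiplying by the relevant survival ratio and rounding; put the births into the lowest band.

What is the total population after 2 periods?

5457

After projecting period 1:
Births: 1670 × 0.432 = 721
10–19: 300 × 0.977 = 293
20–29: 1180 × 0.988 = 1166
30–39: 1670 × 0.976 = 1630
40–49: 1000 × 0.978 = 978
50–59: 300 × 0.968 = 290
60–69: 430 × 0.968 = 416
Population now: 0–9=721, 10–19=293, 20–29=1166, 30–39=1630, 40–49=978, 50–59=290, 60–69=416
After projecting period 2:
Births: 1166 × 0.432 = 504
10–19: 721 × 0.977 = 704
20–29: 293 × 0.988 = 289
30–39: 1166 × 0.976 = 1138
40–49: 1630 × 0.978 = 1594
50–59: 978 × 0.968 = 947
60–69: 290 × 0.968 = 281
Population now: 0–9=504, 10–19=704, 20–29=289, 30–39=1138, 40–49=1594, 50–59=947, 60–69=281
Total after period 2: 504 + 704 + 289 + 1138 + 1594 + 947 + 281 = 5457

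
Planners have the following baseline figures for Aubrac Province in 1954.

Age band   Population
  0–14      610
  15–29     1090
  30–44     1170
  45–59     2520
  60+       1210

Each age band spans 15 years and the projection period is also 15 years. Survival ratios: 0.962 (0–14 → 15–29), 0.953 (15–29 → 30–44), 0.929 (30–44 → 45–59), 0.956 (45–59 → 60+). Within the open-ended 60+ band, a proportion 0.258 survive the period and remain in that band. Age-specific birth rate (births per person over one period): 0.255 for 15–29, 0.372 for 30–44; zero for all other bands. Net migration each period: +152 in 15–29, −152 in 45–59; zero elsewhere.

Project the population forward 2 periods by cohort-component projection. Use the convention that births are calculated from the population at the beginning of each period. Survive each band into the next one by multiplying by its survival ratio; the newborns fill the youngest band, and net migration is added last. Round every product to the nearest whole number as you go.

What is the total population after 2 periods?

4526

(Groups numbered youngest = 1 to oldest = 5.)
Period 1:
Births: 1090 * 0.255 = 278 ; 1170 * 0.372 = 435 → total 713
Group 2: 610 * 0.962 = 587
Group 3: 1090 * 0.953 = 1039
Group 4: 1170 * 0.929 = 1087
Group 5: 2520 * 0.956 + 1210 * 0.258 = 2409 + 312 = 2721
Net migration: Group 2 + 152 → 739; Group 4 − 152 → 935
→ [713, 739, 1039, 935, 2721]
Period 2:
Births: 739 * 0.255 = 188 ; 1039 * 0.372 = 387 → total 575
Group 2: 713 * 0.962 = 686
Group 3: 739 * 0.953 = 704
Group 4: 1039 * 0.929 = 965
Group 5: 935 * 0.956 + 2721 * 0.258 = 894 + 702 = 1596
Net migration: Group 2 + 152 → 838; Group 4 − 152 → 813
→ [575, 838, 704, 813, 1596]
Total after period 2: 575 + 838 + 704 + 813 + 1596 = 4526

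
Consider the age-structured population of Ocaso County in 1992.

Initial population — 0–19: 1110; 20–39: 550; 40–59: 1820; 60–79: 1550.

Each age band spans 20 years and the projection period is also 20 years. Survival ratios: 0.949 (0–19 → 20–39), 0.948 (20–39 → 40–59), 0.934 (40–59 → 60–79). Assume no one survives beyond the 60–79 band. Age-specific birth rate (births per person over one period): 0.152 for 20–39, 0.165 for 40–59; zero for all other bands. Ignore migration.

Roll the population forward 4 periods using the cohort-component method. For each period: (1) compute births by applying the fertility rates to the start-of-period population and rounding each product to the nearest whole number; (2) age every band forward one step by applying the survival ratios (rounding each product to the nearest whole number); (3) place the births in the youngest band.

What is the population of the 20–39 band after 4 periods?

209

Numbering the groups 1..4 from youngest to oldest:
— Period 1 —
Births: 550 × 0.152 = 84 ; 1820 × 0.165 = 300 → 384
Group 2: 1110 × 0.949 = 1053
Group 3: 550 × 0.948 = 521
Group 4: 1820 × 0.934 = 1700
Population now: 0–19=384, 20–39=1053, 40–59=521, 60–79=1700
— Period 2 —
Births: 1053 × 0.152 = 160 ; 521 × 0.165 = 86 → 246
Group 2: 384 × 0.949 = 364
Group 3: 1053 × 0.948 = 998
Group 4: 521 × 0.934 = 487
Population now: 0–19=246, 20–39=364, 40–59=998, 60–79=487
— Period 3 —
Births: 364 × 0.152 = 55 ; 998 × 0.165 = 165 → 220
Group 2: 246 × 0.949 = 233
Group 3: 364 × 0.948 = 345
Group 4: 998 × 0.934 = 932
Population now: 0–19=220, 20–39=233, 40–59=345, 60–79=932
— Period 4 —
Births: 233 × 0.152 = 35 ; 345 × 0.165 = 57 → 92
Group 2: 220 × 0.949 = 209
Group 3: 233 × 0.948 = 221
Group 4: 345 × 0.934 = 322
Population now: 0–19=92, 20–39=209, 40–59=221, 60–79=322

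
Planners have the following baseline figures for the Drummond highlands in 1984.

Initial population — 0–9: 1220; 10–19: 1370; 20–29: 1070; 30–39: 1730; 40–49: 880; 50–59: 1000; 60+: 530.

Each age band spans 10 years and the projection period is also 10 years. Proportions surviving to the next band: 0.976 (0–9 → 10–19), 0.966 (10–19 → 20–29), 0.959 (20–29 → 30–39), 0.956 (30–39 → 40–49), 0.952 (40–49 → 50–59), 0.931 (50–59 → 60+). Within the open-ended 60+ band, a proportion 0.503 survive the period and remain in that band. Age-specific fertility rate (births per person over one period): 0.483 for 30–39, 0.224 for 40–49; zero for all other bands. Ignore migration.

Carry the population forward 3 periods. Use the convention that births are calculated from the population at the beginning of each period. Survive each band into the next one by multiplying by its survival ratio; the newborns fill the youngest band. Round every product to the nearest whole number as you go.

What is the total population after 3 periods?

[period 1]
Births: 1730 × 0.483 = 836, 880 × 0.224 = 197 ⇒ total 1033
10–19: 1220 × 0.976 = 1191
20–29: 1370 × 0.966 = 1323
30–39: 1070 × 0.959 = 1026
40–49: 1730 × 0.956 = 1654
50–59: 880 × 0.952 = 838
60+: 1000 × 0.931 + 530 × 0.503 = 931 + 267 = 1198
End of period: [1033, 1191, 1323, 1026, 1654, 838, 1198]
[period 2]
Births: 1026 × 0.483 = 496, 1654 × 0.224 = 370 ⇒ total 866
10–19: 1033 × 0.976 = 1008
20–29: 1191 × 0.966 = 1151
30–39: 1323 × 0.959 = 1269
40–49: 1026 × 0.956 = 981
50–59: 1654 × 0.952 = 1575
60+: 838 × 0.931 + 1198 × 0.503 = 780 + 603 = 1383
End of period: [866, 1008, 1151, 1269, 981, 1575, 1383]
[period 3]
Births: 1269 × 0.483 = 613, 981 × 0.224 = 220 ⇒ total 833
10–19: 866 × 0.976 = 845
20–29: 1008 × 0.966 = 974
30–39: 1151 × 0.959 = 1104
40–49: 1269 × 0.956 = 1213
50–59: 981 × 0.952 = 934
60+: 1575 × 0.931 + 1383 × 0.503 = 1466 + 696 = 2162
End of period: [833, 845, 974, 1104, 1213, 934, 2162]
Total after period 3: 833 + 845 + 974 + 1104 + 1213 + 934 + 2162 = 8065

8065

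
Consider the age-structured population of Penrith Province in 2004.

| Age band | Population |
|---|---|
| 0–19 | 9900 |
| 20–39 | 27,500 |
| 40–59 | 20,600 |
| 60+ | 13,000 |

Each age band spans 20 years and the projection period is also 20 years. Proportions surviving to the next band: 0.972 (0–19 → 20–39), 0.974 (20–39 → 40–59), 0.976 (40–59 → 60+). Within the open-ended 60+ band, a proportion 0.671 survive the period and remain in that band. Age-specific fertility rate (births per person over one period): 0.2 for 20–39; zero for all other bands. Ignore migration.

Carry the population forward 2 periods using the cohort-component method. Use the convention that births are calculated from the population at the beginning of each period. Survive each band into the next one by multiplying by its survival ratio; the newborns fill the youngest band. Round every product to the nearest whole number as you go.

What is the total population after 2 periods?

62130

Let group 1 be 0–19 through group 4 = 60+.
Period 1:
Births: 27500 * 0.2 = 5500
Group 2: 9900 * 0.972 = 9623
Group 3: 27500 * 0.974 = 26785
Group 4: 20600 * 0.976 + 13000 * 0.671 = 20106 + 8723 = 28829
Population now: 0–19=5500, 20–39=9623, 40–59=26785, 60+=28829
Period 2:
Births: 9623 * 0.2 = 1925
Group 2: 5500 * 0.972 = 5346
Group 3: 9623 * 0.974 = 9373
Group 4: 26785 * 0.976 + 28829 * 0.671 = 26142 + 19344 = 45486
Population now: 0–19=1925, 20–39=5346, 40–59=9373, 60+=45486
Total after period 2: 1925 + 5346 + 9373 + 45486 = 62130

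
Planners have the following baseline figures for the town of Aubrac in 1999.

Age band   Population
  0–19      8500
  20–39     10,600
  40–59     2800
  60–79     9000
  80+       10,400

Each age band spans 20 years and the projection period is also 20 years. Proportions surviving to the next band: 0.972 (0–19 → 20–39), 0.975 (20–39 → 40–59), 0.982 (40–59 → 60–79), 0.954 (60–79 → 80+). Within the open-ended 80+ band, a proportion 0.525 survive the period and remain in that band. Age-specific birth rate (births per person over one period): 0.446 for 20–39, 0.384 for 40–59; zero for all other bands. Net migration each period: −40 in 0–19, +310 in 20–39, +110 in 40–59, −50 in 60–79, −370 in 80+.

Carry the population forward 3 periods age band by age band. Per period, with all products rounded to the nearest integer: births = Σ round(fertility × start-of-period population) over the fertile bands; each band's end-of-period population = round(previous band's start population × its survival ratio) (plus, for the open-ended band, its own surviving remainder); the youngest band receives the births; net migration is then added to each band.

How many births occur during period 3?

5889

— Period 1 —
Births: 10600 × 0.446 = 4728  |  2800 × 0.384 = 1075 — total 5803
20–39: 8500 × 0.972 = 8262
40–59: 10600 × 0.975 = 10335
60–79: 2800 × 0.982 = 2750
80+: 9000 × 0.954 + 10400 × 0.525 = 8586 + 5460 = 14046
Net migration: 0–19 − 40 → 5763; 20–39 + 310 → 8572; 40–59 + 110 → 10445; 60–79 − 50 → 2700; 80+ − 370 → 13676
Giving 5763 / 8572 / 10445 / 2700 / 13676.
— Period 2 —
Births: 8572 × 0.446 = 3823  |  10445 × 0.384 = 4011 — total 7834
20–39: 5763 × 0.972 = 5602
40–59: 8572 × 0.975 = 8358
60–79: 10445 × 0.982 = 10257
80+: 2700 × 0.954 + 13676 × 0.525 = 2576 + 7180 = 9756
Net migration: 0–19 − 40 → 7794; 20–39 + 310 → 5912; 40–59 + 110 → 8468; 60–79 − 50 → 10207; 80+ − 370 → 9386
Giving 7794 / 5912 / 8468 / 10207 / 9386.
— Period 3 —
Births: 5912 × 0.446 = 2637  |  8468 × 0.384 = 3252 — total 5889
20–39: 7794 × 0.972 = 7576
40–59: 5912 × 0.975 = 5764
60–79: 8468 × 0.982 = 8316
80+: 10207 × 0.954 + 9386 × 0.525 = 9737 + 4928 = 14665
Net migration: 0–19 − 40 → 5849; 20–39 + 310 → 7886; 40–59 + 110 → 5874; 60–79 − 50 → 8266; 80+ − 370 → 14295
Giving 5849 / 7886 / 5874 / 8266 / 14295.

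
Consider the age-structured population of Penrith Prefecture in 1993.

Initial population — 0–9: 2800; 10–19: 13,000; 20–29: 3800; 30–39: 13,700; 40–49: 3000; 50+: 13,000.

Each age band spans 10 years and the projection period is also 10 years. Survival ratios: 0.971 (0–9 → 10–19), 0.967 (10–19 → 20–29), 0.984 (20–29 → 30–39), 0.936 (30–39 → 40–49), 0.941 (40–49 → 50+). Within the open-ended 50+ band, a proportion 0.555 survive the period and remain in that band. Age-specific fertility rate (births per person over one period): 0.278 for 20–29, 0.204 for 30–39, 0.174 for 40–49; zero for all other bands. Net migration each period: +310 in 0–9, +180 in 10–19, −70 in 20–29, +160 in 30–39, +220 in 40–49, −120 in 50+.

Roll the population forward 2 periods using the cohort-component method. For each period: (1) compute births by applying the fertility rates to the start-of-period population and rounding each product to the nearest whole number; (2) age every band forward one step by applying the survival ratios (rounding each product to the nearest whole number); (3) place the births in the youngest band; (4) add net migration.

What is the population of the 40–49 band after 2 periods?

Period 1.
Births: 3800 × 0.278 = 1056  |  13700 × 0.204 = 2795  |  3000 × 0.174 = 522 — total 4373
10–19: 2800 × 0.971 = 2719
20–29: 13000 × 0.967 = 12571
30–39: 3800 × 0.984 = 3739
40–49: 13700 × 0.936 = 12823
50+: 3000 × 0.941 + 13000 × 0.555 = 2823 + 7215 = 10038
Net migration: 0–9 + 310 → 4683; 10–19 + 180 → 2899; 20–29 − 70 → 12501; 30–39 + 160 → 3899; 40–49 + 220 → 13043; 50+ − 120 → 9918
Giving 4683 / 2899 / 12501 / 3899 / 13043 / 9918.
Period 2.
Births: 12501 × 0.278 = 3475  |  3899 × 0.204 = 795  |  13043 × 0.174 = 2269 — total 6539
10–19: 4683 × 0.971 = 4547
20–29: 2899 × 0.967 = 2803
30–39: 12501 × 0.984 = 12301
40–49: 3899 × 0.936 = 3649
50+: 13043 × 0.941 + 9918 × 0.555 = 12273 + 5504 = 17777
Net migration: 0–9 + 310 → 6849; 10–19 + 180 → 4727; 20–29 − 70 → 2733; 30–39 + 160 → 12461; 40–49 + 220 → 3869; 50+ − 120 → 17657
Giving 6849 / 4727 / 2733 / 12461 / 3869 / 17657.

3869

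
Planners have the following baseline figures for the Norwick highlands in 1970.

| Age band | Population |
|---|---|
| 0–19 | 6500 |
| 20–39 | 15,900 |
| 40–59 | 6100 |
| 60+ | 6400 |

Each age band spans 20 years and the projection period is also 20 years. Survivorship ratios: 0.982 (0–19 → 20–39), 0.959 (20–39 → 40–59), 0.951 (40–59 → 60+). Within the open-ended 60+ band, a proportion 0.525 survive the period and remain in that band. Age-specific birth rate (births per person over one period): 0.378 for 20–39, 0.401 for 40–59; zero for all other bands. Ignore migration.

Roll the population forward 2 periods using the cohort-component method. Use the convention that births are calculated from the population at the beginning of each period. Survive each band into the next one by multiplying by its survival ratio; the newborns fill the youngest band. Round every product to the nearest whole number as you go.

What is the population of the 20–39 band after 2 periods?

8304

Numbering the groups 1..4 from youngest to oldest:
[period 1]
Births: 15900 × 0.378 = 6010 ; 6100 × 0.401 = 2446 → 8456
Group 2: 6500 × 0.982 = 6383
Group 3: 15900 × 0.959 = 15248
Group 4: 6100 × 0.951 + 6400 × 0.525 = 5801 + 3360 = 9161
Population now: 0–19=8456, 20–39=6383, 40–59=15248, 60+=9161
[period 2]
Births: 6383 × 0.378 = 2413 ; 15248 × 0.401 = 6114 → 8527
Group 2: 8456 × 0.982 = 8304
Group 3: 6383 × 0.959 = 6121
Group 4: 15248 × 0.951 + 9161 × 0.525 = 14501 + 4810 = 19311
Population now: 0–19=8527, 20–39=8304, 40–59=6121, 60+=19311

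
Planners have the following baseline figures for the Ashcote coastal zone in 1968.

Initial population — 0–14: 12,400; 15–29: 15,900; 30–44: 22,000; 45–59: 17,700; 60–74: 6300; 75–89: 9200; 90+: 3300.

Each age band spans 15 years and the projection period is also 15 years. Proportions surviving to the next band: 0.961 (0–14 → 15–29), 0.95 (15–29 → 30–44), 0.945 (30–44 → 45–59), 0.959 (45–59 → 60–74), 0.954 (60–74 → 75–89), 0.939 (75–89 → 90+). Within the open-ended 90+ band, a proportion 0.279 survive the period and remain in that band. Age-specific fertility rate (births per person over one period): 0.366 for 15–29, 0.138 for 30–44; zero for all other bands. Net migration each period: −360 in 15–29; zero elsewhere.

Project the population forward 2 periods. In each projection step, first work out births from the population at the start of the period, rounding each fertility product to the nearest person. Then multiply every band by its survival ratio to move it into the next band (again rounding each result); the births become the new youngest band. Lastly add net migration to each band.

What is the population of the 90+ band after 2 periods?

Let band 1 be 0–14 through band 7 = 90+.
[period 1]
Births: 15900 × 0.366 = 5819 ; 22000 × 0.138 = 3036 ⇒ total 8855
Band 2: 12400 × 0.961 = 11916
Band 3: 15900 × 0.95 = 15105
Band 4: 22000 × 0.945 = 20790
Band 5: 17700 × 0.959 = 16974
Band 6: 6300 × 0.954 = 6010
Band 7: 9200 × 0.939 + 3300 × 0.279 = 8639 + 921 = 9560
Net migration: Band 2 − 360 → 11556
Population now: 0–14=8855, 15–29=11556, 30–44=15105, 45–59=20790, 60–74=16974, 75–89=6010, 90+=9560
[period 2]
Births: 11556 × 0.366 = 4229 ; 15105 × 0.138 = 2084 ⇒ total 6313
Band 2: 8855 × 0.961 = 8510
Band 3: 11556 × 0.95 = 10978
Band 4: 15105 × 0.945 = 14274
Band 5: 20790 × 0.959 = 19938
Band 6: 16974 × 0.954 = 16193
Band 7: 6010 × 0.939 + 9560 × 0.279 = 5643 + 2667 = 8310
Net migration: Band 2 − 360 → 8150
Population now: 0–14=6313, 15–29=8150, 30–44=10978, 45–59=14274, 60–74=19938, 75–89=16193, 90+=8310

8310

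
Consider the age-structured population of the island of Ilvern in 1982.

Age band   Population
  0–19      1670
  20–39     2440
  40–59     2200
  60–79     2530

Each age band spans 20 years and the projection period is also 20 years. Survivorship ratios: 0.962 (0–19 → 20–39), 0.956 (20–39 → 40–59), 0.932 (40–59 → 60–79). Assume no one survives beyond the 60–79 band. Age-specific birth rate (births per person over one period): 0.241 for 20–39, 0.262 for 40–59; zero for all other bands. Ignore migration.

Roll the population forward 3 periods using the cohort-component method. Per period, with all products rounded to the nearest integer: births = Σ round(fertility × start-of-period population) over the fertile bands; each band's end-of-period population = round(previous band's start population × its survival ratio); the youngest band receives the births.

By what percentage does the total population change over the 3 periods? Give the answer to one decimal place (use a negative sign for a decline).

Call the groups 1 to 4, youngest first.
After projecting period 1:
Births: 2440 × 0.241 = 588  |  2200 × 0.262 = 576 → total 1164
Group 2: 1670 × 0.962 = 1607
Group 3: 2440 × 0.956 = 2333
Group 4: 2200 × 0.932 = 2050
→ [1164, 1607, 2333, 2050]
After projecting period 2:
Births: 1607 × 0.241 = 387  |  2333 × 0.262 = 611 → total 998
Group 2: 1164 × 0.962 = 1120
Group 3: 1607 × 0.956 = 1536
Group 4: 2333 × 0.932 = 2174
→ [998, 1120, 1536, 2174]
After projecting period 3:
Births: 1120 × 0.241 = 270  |  1536 × 0.262 = 402 → total 672
Group 2: 998 × 0.962 = 960
Group 3: 1120 × 0.956 = 1071
Group 4: 1536 × 0.932 = 1432
→ [672, 960, 1071, 1432]
Total: 8840 → 4135; change = -4705; percentage change = -53.2%

-53.2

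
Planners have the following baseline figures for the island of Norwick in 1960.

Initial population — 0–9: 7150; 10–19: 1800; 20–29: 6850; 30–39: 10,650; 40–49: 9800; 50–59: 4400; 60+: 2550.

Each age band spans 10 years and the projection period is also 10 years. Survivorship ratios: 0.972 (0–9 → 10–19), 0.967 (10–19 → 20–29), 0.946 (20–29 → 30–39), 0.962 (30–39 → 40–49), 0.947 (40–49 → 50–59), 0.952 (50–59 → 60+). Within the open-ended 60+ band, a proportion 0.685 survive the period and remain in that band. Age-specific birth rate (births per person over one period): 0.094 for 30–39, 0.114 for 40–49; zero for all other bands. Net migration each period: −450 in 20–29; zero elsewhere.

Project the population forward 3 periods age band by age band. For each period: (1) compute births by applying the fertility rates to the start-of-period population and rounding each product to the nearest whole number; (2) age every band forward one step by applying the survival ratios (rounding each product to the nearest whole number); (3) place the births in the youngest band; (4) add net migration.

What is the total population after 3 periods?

35179

Period 1.
Births: 10650 × 0.094 = 1001  |  9800 × 0.114 = 1117 → 2118
10–19: 7150 × 0.972 = 6950
20–29: 1800 × 0.967 = 1741
30–39: 6850 × 0.946 = 6480
40–49: 10650 × 0.962 = 10245
50–59: 9800 × 0.947 = 9281
60+: 4400 × 0.952 + 2550 × 0.685 = 4189 + 1747 = 5936
Net migration: 20–29 − 450 → 1291
→ [2118, 6950, 1291, 6480, 10245, 9281, 5936]
Period 2.
Births: 6480 × 0.094 = 609  |  10245 × 0.114 = 1168 → 1777
10–19: 2118 × 0.972 = 2059
20–29: 6950 × 0.967 = 6721
30–39: 1291 × 0.946 = 1221
40–49: 6480 × 0.962 = 6234
50–59: 10245 × 0.947 = 9702
60+: 9281 × 0.952 + 5936 × 0.685 = 8836 + 4066 = 12902
Net migration: 20–29 − 450 → 6271
→ [1777, 2059, 6271, 1221, 6234, 9702, 12902]
Period 3.
Births: 1221 × 0.094 = 115  |  6234 × 0.114 = 711 → 826
10–19: 1777 × 0.972 = 1727
20–29: 2059 × 0.967 = 1991
30–39: 6271 × 0.946 = 5932
40–49: 1221 × 0.962 = 1175
50–59: 6234 × 0.947 = 5904
60+: 9702 × 0.952 + 12902 × 0.685 = 9236 + 8838 = 18074
Net migration: 20–29 − 450 → 1541
→ [826, 1727, 1541, 5932, 1175, 5904, 18074]
Total after period 3: 826 + 1727 + 1541 + 5932 + 1175 + 5904 + 18074 = 35179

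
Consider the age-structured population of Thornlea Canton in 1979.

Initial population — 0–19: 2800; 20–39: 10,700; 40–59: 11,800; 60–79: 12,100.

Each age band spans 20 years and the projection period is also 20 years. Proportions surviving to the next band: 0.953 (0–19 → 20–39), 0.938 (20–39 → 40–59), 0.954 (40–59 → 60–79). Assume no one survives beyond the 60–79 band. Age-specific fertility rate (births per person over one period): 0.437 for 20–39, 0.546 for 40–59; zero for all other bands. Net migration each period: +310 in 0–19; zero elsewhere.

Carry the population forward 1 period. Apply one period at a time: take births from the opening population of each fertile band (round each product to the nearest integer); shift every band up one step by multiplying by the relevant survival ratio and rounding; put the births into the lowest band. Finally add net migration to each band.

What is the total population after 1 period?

35391

[period 1]
Births: 10700 × 0.437 = 4676 ; 11800 × 0.546 = 6443 ⇒ total 11119
20–39: 2800 × 0.953 = 2668
40–59: 10700 × 0.938 = 10037
60–79: 11800 × 0.954 = 11257
Net migration: 0–19 + 310 → 11429
→ [11429, 2668, 10037, 11257]
Total after period 1: 11429 + 2668 + 10037 + 11257 = 35391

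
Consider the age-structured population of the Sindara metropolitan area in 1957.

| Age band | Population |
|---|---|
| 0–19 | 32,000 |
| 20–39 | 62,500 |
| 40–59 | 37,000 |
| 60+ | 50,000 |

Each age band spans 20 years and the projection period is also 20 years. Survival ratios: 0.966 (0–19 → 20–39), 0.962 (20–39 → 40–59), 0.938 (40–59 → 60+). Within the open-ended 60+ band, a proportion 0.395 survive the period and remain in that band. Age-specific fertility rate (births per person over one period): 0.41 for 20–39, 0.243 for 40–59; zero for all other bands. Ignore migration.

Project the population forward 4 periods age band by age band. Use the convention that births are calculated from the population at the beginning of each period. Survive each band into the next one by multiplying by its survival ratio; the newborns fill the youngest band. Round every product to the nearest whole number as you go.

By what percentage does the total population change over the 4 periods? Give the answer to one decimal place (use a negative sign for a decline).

[period 1]
Births: 62500 × 0.41 = 25625  |  37000 × 0.243 = 8991 → total 34616
20–39: 32000 × 0.966 = 30912
40–59: 62500 × 0.962 = 60125
60+: 37000 × 0.938 + 50000 × 0.395 = 34706 + 19750 = 54456
End of period: [34616, 30912, 60125, 54456]
[period 2]
Births: 30912 × 0.41 = 12674  |  60125 × 0.243 = 14610 → total 27284
20–39: 34616 × 0.966 = 33439
40–59: 30912 × 0.962 = 29737
60+: 60125 × 0.938 + 54456 × 0.395 = 56397 + 21510 = 77907
End of period: [27284, 33439, 29737, 77907]
[period 3]
Births: 33439 × 0.41 = 13710  |  29737 × 0.243 = 7226 → total 20936
20–39: 27284 × 0.966 = 26356
40–59: 33439 × 0.962 = 32168
60+: 29737 × 0.938 + 77907 × 0.395 = 27893 + 30773 = 58666
End of period: [20936, 26356, 32168, 58666]
[period 4]
Births: 26356 × 0.41 = 10806  |  32168 × 0.243 = 7817 → total 18623
20–39: 20936 × 0.966 = 20224
40–59: 26356 × 0.962 = 25354
60+: 32168 × 0.938 + 58666 × 0.395 = 30174 + 23173 = 53347
End of period: [18623, 20224, 25354, 53347]
Total: 181500 → 117548; change = -63952; percentage change = -35.2%

-35.2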